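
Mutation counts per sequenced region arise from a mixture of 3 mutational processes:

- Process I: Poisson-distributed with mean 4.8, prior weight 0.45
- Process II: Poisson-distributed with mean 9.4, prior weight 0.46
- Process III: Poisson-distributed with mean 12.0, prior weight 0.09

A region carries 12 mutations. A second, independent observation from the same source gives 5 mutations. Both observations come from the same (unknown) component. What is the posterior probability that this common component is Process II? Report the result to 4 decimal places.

0.8516

The responsibility of component k is w_k f_k(x) divided by Σ_j w_j f_j(x).
Since both observations come from the same component, the likelihood for component k is f_k(x₁)·f_k(x₂).
  p_I = [0.00257007] × [0.174748] = 0.000449113
  p_II = [0.0821919] × [0.0505929] = 0.00415833
  p_III = [0.114368] × [0.0127406] = 0.00145712
Prior × likelihood for each component:
  w_I·p_I = 0.45 × 0.000449113 = 0.000202101
  w_II·p_II = 0.46 × 0.00415833 = 0.00191283
  w_III·p_III = 0.09 × 0.00145712 = 0.000131141
Evidence: 0.000202101 + 0.00191283 + 0.000131141 = 0.00224607
P(Process II | data) ≈ 0.8516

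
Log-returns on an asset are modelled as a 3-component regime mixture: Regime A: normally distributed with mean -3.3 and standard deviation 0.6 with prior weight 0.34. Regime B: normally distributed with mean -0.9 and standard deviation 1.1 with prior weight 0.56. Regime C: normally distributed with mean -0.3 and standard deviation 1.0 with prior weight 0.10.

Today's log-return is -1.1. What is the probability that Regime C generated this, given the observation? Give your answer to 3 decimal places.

0.126

The responsibility of component k is π_k f_k(x) divided by Σ_j π_j f_j(x).
Evaluate each component's likelihood at the observed value:
  f_A = (1/(0.6·√(2π)))·exp(−(-1.1−-3.3)²/(2·0.6²)) = 0.664904·exp(-6.72222) = 0.000800451
  f_B = (1/(1.1·√(2π)))·exp(−(-1.1−-0.9)²/(2·1.1²)) = 0.362675·exp(-0.01653) = 0.356729
  f_C = (1/(1.0·√(2π)))·exp(−(-1.1−-0.3)²/(2·1.0²)) = 0.398942·exp(-0.32000) = 0.289692
Unnormalised posteriors:
  π_A·f_A = 0.34 × 0.000800451 = 0.000272153
  π_B·f_B = 0.56 × 0.356729 = 0.199768
  π_C·f_C = 0.10 × 0.289692 = 0.0289692
Marginal: 0.000272153 + 0.199768 + 0.0289692 = 0.22901
So the posterior for Regime C is 0.0289692 / 0.22901 ≈ 0.126.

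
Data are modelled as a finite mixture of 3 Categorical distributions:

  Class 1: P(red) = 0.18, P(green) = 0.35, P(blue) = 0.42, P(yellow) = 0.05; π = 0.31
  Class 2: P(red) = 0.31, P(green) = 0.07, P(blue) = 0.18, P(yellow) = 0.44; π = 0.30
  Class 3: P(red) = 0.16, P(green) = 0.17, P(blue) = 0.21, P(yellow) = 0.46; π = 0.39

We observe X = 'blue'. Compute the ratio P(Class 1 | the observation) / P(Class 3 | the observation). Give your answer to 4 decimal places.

1.5897

Posterior odds = (w_i f_i(x)) / (w_j f_j(x)); the normalising sum cancels.
Categorical probabilities:
  L_1 = 0.42
  L_2 = 0.18
  L_3 = 0.21
Posterior odds = (w_1·L_1) / (w_3·L_3) = (0.31·0.42) / (0.39·0.21) = 0.1302 / 0.0819 ≈ 1.5897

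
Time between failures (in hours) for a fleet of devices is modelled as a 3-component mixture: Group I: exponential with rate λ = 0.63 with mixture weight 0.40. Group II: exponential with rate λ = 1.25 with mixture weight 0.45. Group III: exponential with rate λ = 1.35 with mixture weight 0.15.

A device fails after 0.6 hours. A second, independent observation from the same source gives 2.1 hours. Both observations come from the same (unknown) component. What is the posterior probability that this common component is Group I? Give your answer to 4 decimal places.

0.4815

By Bayes' theorem, P(k | x) = π_k f_k(x) / Σ_j π_j f_j(x).
Since both observations come from the same component, the likelihood for component k is f_k(x₁)·f_k(x₂).
  L_I = [0.431695] × [0.167791] = 0.0724346
  L_II = [0.590458] × [0.0905497] = 0.0534658
  L_III = [0.600558] × [0.07927] = 0.0476063
Unnormalised posteriors:
  π_I·L_I = 0.40 × 0.0724346 = 0.0289738
  π_II·L_II = 0.45 × 0.0534658 = 0.0240596
  π_III·L_III = 0.15 × 0.0476063 = 0.00714094
Evidence: 0.0289738 + 0.0240596 + 0.00714094 = 0.0601744
P(Group I | x₁, x₂) ≈ 0.4815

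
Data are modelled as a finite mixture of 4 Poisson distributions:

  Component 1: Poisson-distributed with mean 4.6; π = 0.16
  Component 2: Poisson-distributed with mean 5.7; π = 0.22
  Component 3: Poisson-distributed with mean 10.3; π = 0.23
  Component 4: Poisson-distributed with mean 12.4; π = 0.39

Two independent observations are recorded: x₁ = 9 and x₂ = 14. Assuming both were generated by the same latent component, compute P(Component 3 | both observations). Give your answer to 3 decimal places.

0.354

Posterior ∝ prior × likelihood, so P(k | x) ∝ w_k f_k(x); normalise over all components.
Since both observations come from the same component, the likelihood for component k is f_k(x₁)·f_k(x₂).
  f_1 = [0.0255448] × [0.000219001] = 5.59435e-06
  f_2 = [0.0585642] × [0.00146677] = 8.59e-05
  f_3 = [0.120931] × [0.0583552] = 0.00705697
  f_4 = [0.0786648] × [0.0959939] = 0.00755134
Prior × likelihood for each component:
  w_1·f_1 = 0.16 × 5.59435e-06 = 8.95096e-07
  w_2·f_2 = 0.22 × 8.59e-05 = 1.8898e-05
  w_3·f_3 = 0.23 × 0.00705697 = 0.0016231
  w_4·f_4 = 0.39 × 0.00755134 = 0.00294502
Evidence: 8.95096e-07 + 1.8898e-05 + 0.0016231 + 0.00294502 = 0.00458792
P(Component 3 | x₁,x₂) ≈ 0.354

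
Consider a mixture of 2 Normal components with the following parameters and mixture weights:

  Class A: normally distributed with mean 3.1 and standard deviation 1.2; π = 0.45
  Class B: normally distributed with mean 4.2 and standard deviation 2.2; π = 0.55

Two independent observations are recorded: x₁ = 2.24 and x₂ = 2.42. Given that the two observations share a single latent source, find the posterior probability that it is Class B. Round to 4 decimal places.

By Bayes' theorem, P(k | x) = P(Z=k) f_k(x) / Σ_j P(Z=j) f_j(x).
Since both observations come from the same component, the likelihood for component k is f_k(x₁)·f_k(x₂).
  p_A = [0.257158] × [0.283139] = 0.0728115
  p_B = [0.121936] × [0.130718] = 0.0159393
Unnormalised posteriors:
  P(Z=A)·p_A = 0.45 × 0.0728115 = 0.0327652
  P(Z=B)·p_B = 0.55 × 0.0159393 = 0.00876663
Marginal: 0.0327652 + 0.00876663 = 0.0415318
So the posterior for Class B is 0.00876663 / 0.0415318 ≈ 0.2111.

0.2111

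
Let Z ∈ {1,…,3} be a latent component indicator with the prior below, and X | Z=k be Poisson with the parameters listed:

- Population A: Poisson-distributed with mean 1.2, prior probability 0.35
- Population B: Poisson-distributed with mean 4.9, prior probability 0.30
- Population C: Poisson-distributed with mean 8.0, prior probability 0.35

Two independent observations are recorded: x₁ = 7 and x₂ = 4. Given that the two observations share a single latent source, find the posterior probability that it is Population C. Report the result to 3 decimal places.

Posterior ∝ prior × likelihood, so P(k | x) ∝ w_k f_k(x); normalise over all components.
Since both observations come from the same component, the likelihood for component k is f_k(x₁)·f_k(x₂).
  L_A = [0.000214134] × [0.0260232] = 5.57244e-06
  L_B = [0.100207] × [0.178867] = 0.0179238
  L_C = [0.139587] × [0.0572523] = 0.00799165
Prior × likelihood for each component:
  w_A·L_A = 0.35 × 5.57244e-06 = 1.95035e-06
  w_B·L_B = 0.30 × 0.0179238 = 0.00537713
  w_C·L_C = 0.35 × 0.00799165 = 0.00279708
Sum: 1.95035e-06 + 0.00537713 + 0.00279708 = 0.00817616
So the posterior for Population C is 0.00279708 / 0.00817616 ≈ 0.342.

0.342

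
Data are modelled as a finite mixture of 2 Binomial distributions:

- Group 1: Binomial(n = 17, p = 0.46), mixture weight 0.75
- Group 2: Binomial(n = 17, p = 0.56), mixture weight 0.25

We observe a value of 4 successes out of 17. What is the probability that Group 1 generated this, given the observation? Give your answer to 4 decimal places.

0.9514

Apply Bayes' rule: the posterior for each component is proportional to its prior times its likelihood at x.
Binomial probabilities:
  p_1 = C(17,4)·0.46^4·0.54^13 = 2380·0.0447746·0.000331985 = 0.0353775
  p_2 = C(17,4)·0.56^4·0.44^13 = 2380·0.098345·2.31678e-05 = 0.00542268
Weight by the priors:
  π_1·p_1 = 0.75 × 0.0353775 = 0.0265331
  π_2·p_2 = 0.25 × 0.00542268 = 0.00135567
Marginal: 0.0265331 + 0.00135567 = 0.0278888
P(Group 1 | x) = 0.0265331 / 0.0278888 ≈ 0.9514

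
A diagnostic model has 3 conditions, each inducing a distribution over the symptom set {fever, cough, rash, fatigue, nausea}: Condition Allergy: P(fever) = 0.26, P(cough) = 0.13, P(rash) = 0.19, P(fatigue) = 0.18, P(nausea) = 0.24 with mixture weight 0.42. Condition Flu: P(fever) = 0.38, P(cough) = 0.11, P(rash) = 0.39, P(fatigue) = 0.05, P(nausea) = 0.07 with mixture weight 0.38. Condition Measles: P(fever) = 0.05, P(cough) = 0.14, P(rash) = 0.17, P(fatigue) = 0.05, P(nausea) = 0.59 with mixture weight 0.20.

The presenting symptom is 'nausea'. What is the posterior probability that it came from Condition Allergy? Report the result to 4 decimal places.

P(component k | x) = w_k·f_k(x) / marginal(x), where marginal(x) = Σ_j w_j·f_j(x).
Categorical probabilities:
  L_Allergy = P(nausea | comp) = 0.24
  L_Flu = P(nausea | comp) = 0.07
  L_Measles = P(nausea | comp) = 0.59
Weight by the priors:
  w_Allergy·L_Allergy = 0.42 × 0.24 = 0.1008
  w_Flu·L_Flu = 0.38 × 0.07 = 0.0266
  w_Measles·L_Measles = 0.20 × 0.59 = 0.118
Evidence: 0.1008 + 0.0266 + 0.118 = 0.2454
So the posterior for Condition Allergy is 0.1008 / 0.2454 ≈ 0.4108.

0.4108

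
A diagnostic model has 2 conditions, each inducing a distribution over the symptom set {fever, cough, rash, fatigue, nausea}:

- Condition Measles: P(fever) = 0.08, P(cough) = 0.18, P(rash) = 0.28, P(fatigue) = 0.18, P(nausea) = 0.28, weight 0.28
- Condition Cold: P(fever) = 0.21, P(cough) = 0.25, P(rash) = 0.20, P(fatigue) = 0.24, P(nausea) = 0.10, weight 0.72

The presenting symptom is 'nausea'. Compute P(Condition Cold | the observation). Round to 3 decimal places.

Posterior ∝ prior × likelihood, so P(k | x) ∝ π_k f_k(x); normalise over all components.
Evaluate each component's likelihood at the observed value:
  f_Measles = 0.28
  f_Cold = 0.1
Unnormalised posteriors:
  π_Measles·f_Measles = 0.28 × 0.28 = 0.0784
  π_Cold·f_Cold = 0.72 × 0.1 = 0.072
Normaliser: 0.0784 + 0.072 = 0.1504
Responsibility of Condition Cold: 0.072 / 0.1504 ≈ 0.479

0.479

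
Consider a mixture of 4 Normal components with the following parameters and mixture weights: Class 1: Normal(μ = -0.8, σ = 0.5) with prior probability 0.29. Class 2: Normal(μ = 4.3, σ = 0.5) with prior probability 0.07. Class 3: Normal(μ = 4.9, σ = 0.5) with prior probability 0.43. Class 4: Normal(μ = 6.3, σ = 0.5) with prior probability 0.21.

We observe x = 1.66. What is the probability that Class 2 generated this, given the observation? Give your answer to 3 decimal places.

0.037

P(component k | x) = w_k·f_k(x) / marginal(x), where marginal(x) = Σ_j w_j·f_j(x).
Component likelihoods at x = 1.66:
  p_1 = 4.42168e-06
  p_2 = 7.05054e-07
  p_3 = 6.07912e-10
  p_4 = 1.59062e-19
Unnormalised posteriors:
  w_1·p_1 = 0.29 × 4.42168e-06 = 1.28229e-06
  w_2·p_2 = 0.07 × 7.05054e-07 = 4.93538e-08
  w_3·p_3 = 0.43 × 6.07912e-10 = 2.61402e-10
  w_4·p_4 = 0.21 × 1.59062e-19 = 3.34031e-20
Denominator: 1.28229e-06 + 4.93538e-08 + 2.61402e-10 + 3.34031e-20 = 1.3319e-06
P(Class 2 | the observation) ≈ 0.037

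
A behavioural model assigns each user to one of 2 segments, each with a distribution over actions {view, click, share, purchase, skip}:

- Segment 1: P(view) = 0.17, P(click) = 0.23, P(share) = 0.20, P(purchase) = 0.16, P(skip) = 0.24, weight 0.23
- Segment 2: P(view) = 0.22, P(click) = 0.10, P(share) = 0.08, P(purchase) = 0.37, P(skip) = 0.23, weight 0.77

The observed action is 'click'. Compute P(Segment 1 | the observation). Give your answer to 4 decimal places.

By Bayes' theorem, P(k | x) = π_k f_k(x) / Σ_j π_j f_j(x).
Component likelihoods at x = 'click':
  L_1 = P(click | comp) = 0.23
  L_2 = P(click | comp) = 0.10
Weight by the priors:
  π_1·L_1 = 0.23 × 0.23 = 0.0529
  π_2·L_2 = 0.77 × 0.1 = 0.077
Denominator: 0.0529 + 0.077 = 0.1299
P(Segment 1 | the observation) ≈ 0.4072

0.4072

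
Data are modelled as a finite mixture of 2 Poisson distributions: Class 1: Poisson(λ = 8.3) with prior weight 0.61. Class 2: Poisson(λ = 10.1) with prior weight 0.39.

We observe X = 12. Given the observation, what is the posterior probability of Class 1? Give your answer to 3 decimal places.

Apply Bayes' rule: the posterior for each component is proportional to its prior times its likelihood at x.
Component likelihoods at x = 12:
  L_1 = e^(−8.3)·8.3^12/12! = 0.0554569
  L_2 = e^(−10.1)·10.1^12/12! = 0.0966374
Unnormalised posteriors:
  π_1·L_1 = 0.61 × 0.0554569 = 0.0338287
  π_2·L_2 = 0.39 × 0.0966374 = 0.0376886
Evidence: 0.0338287 + 0.0376886 = 0.0715173
P(Class 1 | data) ≈ 0.473

0.473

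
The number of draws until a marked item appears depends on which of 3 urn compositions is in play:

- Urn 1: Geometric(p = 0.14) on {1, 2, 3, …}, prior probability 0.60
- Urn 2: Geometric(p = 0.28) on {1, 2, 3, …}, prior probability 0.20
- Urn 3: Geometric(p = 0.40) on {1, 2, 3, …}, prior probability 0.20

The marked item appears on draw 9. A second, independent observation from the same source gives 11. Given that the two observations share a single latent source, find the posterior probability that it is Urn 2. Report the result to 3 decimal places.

By Bayes' theorem, P(k | x) = π_k f_k(x) / Σ_j π_j f_j(x).
Since both observations come from the same component, the likelihood for component k is f_k(x₁)·f_k(x₂).
  f_1 = [0.0418905] × [0.0309822] = 0.00129786
  f_2 = [0.0202217] × [0.0104829] = 0.000211983
  f_3 = [0.00671846] × [0.00241865] = 1.62496e-05
Weight by the priors:
  π_1·f_1 = 0.60 × 0.00129786 = 0.000778717
  π_2·f_2 = 0.20 × 0.000211983 = 4.23966e-05
  π_3·f_3 = 0.20 × 1.62496e-05 = 3.24992e-06
Evidence: 0.000778717 + 4.23966e-05 + 3.24992e-06 = 0.000824363
P(Urn 2 | data) ≈ 0.051

0.051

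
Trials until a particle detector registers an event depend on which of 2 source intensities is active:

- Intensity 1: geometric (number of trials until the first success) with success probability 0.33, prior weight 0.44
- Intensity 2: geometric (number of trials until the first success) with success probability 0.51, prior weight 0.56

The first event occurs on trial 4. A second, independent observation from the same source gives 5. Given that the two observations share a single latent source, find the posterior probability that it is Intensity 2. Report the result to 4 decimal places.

Apply Bayes' rule: the posterior for each component is proportional to its prior times its likelihood at x.
Since both observations come from the same component, the likelihood for component k is f_k(x₁)·f_k(x₂).
  L_1 = [0.33·(1−0.33)^3 = 0.33·0.300763 = 0.0992518] × [0.0664987] = 0.00660011
  L_2 = [0.51·(1−0.51)^3 = 0.51·0.117649 = 0.060001] × [0.0294005] = 0.00176406
Prior × likelihood for each component:
  π_1·L_1 = 0.44 × 0.00660011 = 0.00290405
  π_2·L_2 = 0.56 × 0.00176406 = 0.000987873
Sum: 0.00290405 + 0.000987873 = 0.00389192
P(Intensity 2 | x₁,x₂) ≈ 0.2538

0.2538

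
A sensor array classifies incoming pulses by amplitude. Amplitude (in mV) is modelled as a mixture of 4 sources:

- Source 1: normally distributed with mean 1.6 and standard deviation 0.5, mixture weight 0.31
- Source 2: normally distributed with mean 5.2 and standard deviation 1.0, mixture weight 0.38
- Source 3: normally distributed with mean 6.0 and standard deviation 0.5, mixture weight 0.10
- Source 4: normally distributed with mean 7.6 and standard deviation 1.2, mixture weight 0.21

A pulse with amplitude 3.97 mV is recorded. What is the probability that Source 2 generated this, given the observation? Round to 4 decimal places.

The responsibility of component k is π_k f_k(x) divided by Σ_j π_j f_j(x).
Component likelihoods at x = 3.97 mV:
  p_1 = (1/(0.5·√(2π)))·exp(−(3.97−1.6)²/(2·0.5²)) = 0.797885·exp(-11.23380) = 1.05478e-05
  p_2 = (1/(1.0·√(2π)))·exp(−(3.97−5.2)²/(2·1.0²)) = 0.398942·exp(-0.75645) = 0.187235
  p_3 = (1/(0.5·√(2π)))·exp(−(3.97−6.0)²/(2·0.5²)) = 0.797885·exp(-8.24180) = 0.000210171
  p_4 = (1/(1.2·√(2π)))·exp(−(3.97−7.6)²/(2·1.2²)) = 0.332452·exp(-4.57531) = 0.00342528
Weight by the priors:
  π_1·p_1 = 0.31 × 1.05478e-05 = 3.26982e-06
  π_2·p_2 = 0.38 × 0.187235 = 0.0711495
  π_3·p_3 = 0.10 × 0.000210171 = 2.10171e-05
  π_4·p_4 = 0.21 × 0.00342528 = 0.000719308
Sum: 3.26982e-06 + 0.0711495 + 2.10171e-05 + 0.000719308 = 0.0718931
P(Source 2 | data) ≈ 0.9897

0.9897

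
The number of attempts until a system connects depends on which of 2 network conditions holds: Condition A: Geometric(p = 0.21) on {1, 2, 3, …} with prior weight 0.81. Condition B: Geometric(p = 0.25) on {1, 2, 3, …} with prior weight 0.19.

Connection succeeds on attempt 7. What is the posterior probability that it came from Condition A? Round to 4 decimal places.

The responsibility of component k is w_k f_k(x) divided by Σ_j w_j f_j(x).
Component likelihoods at x = 7:
  L_A = 0.0510484
  L_B = 0.0444946
Unnormalised posteriors:
  w_A·L_A = 0.81 × 0.0510484 = 0.0413492
  w_B·L_B = 0.19 × 0.0444946 = 0.00845398
Marginal: 0.0413492 + 0.00845398 = 0.0498032
So the posterior for Condition A is 0.0413492 / 0.0498032 ≈ 0.8303.

0.8303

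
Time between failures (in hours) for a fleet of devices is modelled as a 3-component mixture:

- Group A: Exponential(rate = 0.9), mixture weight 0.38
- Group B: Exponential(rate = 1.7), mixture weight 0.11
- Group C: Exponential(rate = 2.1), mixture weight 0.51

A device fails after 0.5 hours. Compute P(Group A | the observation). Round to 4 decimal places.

Apply Bayes' rule: the posterior for each component is proportional to its prior times its likelihood at x.
Evaluate each component's likelihood at the observed value:
  f_A = 0.573865
  f_B = 0.726605
  f_C = 0.734869
Weight by the priors:
  π_A·f_A = 0.38 × 0.573865 = 0.218069
  π_B·f_B = 0.11 × 0.726605 = 0.0799266
  π_C·f_C = 0.51 × 0.734869 = 0.374783
Marginal: 0.218069 + 0.0799266 + 0.374783 = 0.672779
P(Group A | data) ≈ 0.3241

0.3241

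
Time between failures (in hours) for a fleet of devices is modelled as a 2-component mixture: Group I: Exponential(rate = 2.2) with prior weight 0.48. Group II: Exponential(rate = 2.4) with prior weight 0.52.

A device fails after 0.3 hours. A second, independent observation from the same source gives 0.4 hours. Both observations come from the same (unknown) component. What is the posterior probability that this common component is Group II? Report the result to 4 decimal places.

0.5285

Apply Bayes' rule: the posterior for each component is proportional to its prior times its likelihood at x.
Since both observations come from the same component, the likelihood for component k is f_k(x₁)·f_k(x₂).
  L_I = [1.13707] × [0.912522] = 1.0376
  L_II = [1.16821] × [0.918943] = 1.07351
Multiply by the mixture weights:
  π_I·L_I = 0.48 × 1.0376 = 0.49805
  π_II·L_II = 0.52 × 1.07351 = 0.558227
Denominator: 0.49805 + 0.558227 = 1.05628
P(Group II | x) ≈ 0.5285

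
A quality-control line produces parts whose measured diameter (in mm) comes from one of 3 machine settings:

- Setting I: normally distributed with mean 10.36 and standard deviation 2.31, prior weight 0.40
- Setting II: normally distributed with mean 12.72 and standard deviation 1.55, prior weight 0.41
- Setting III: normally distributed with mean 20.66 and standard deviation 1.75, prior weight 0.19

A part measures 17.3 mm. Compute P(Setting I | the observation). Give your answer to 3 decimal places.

P(component k | x) = P(Z=k)·f_k(x) / marginal(x), where marginal(x) = Σ_j P(Z=j)·f_j(x).
Normal densities:
  p_I = (1/(2.31·√(2π)))·exp(−(17.3−10.36)²/(2·2.31²)) = 0.172702·exp(-4.51300) = 0.00189378
  p_II = (1/(1.55·√(2π)))·exp(−(17.3−12.72)²/(2·1.55²)) = 0.257382·exp(-4.36554) = 0.00327077
  p_III = (1/(1.75·√(2π)))·exp(−(17.3−20.66)²/(2·1.75²)) = 0.227967·exp(-1.84320) = 0.0360895
Unnormalised posteriors:
  P(Z=I)·p_I = 0.40 × 0.00189378 = 0.00075751
  P(Z=II)·p_II = 0.41 × 0.00327077 = 0.00134102
  P(Z=III)·p_III = 0.19 × 0.0360895 = 0.006857
Marginal: 0.00075751 + 0.00134102 + 0.006857 = 0.00895552
Responsibility of Setting I: 0.00075751 / 0.00895552 ≈ 0.085

0.085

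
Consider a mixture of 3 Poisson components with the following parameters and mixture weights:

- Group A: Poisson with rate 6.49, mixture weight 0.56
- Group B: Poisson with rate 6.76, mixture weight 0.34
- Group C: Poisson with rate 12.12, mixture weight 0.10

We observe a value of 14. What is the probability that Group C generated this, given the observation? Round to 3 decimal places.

P(component k | x) = π_k·f_k(x) / marginal(x), where marginal(x) = Σ_j π_j·f_j(x).
Evaluate each component's likelihood at the observed value:
  p_A = e^(−6.49)·6.49^14/14! = 0.00409681
  p_B = e^(−6.76)·6.76^14/14! = 0.00553369
  p_C = e^(−12.12)·12.12^14/14! = 0.0922527
Unnormalised posteriors:
  π_A·p_A = 0.56 × 0.00409681 = 0.00229422
  π_B·p_B = 0.34 × 0.00553369 = 0.00188145
  π_C·p_C = 0.10 × 0.0922527 = 0.00922527
Marginal: 0.00229422 + 0.00188145 + 0.00922527 = 0.0134009
So the posterior for Group C is 0.00922527 / 0.0134009 ≈ 0.688.

0.688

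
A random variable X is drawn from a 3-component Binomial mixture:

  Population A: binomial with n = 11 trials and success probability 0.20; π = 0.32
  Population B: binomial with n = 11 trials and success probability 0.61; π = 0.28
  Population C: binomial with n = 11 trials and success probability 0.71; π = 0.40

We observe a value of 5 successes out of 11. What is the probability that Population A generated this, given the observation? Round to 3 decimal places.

Apply Bayes' rule: the posterior for each component is proportional to its prior times its likelihood at x.
Component likelihoods at x = 5 successes out of 11:
  L_A = C(11,5)·0.20^5·0.80^6 = 462·0.00032·0.262144 = 0.0387554
  L_B = C(11,5)·0.61^5·0.39^6 = 462·0.0844596·0.00351874 = 0.137303
  L_C = C(11,5)·0.71^5·0.29^6 = 462·0.180423·0.000594823 = 0.0495817
Weight by the priors:
  P(Z=A)·L_A = 0.32 × 0.0387554 = 0.0124017
  P(Z=B)·L_B = 0.28 × 0.137303 = 0.0384447
  P(Z=C)·L_C = 0.40 × 0.0495817 = 0.0198327
Denominator: 0.0124017 + 0.0384447 + 0.0198327 = 0.0706791
P(Population A | 5 successes out of 11) ≈ 0.175

0.175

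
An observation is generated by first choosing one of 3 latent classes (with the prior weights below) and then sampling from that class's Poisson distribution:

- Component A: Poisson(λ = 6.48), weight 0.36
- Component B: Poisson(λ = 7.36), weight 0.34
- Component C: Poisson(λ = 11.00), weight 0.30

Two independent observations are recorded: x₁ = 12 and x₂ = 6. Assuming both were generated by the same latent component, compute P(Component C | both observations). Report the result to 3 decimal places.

0.342

By Bayes' theorem, P(k | x) = P(Z=k) f_k(x) / Σ_j P(Z=j) f_j(x).
Since both observations come from the same component, the likelihood for component k is f_k(x₁)·f_k(x₂).
  L_A = [0.0175523] × [0.157721] = 0.00276837
  L_B = [0.0335575] × [0.140452] = 0.00471321
  L_C = [0.10943] × [0.0410946] = 0.00449697
Prior × likelihood for each component:
  P(Z=A)·L_A = 0.36 × 0.00276837 = 0.000996613
  P(Z=B)·L_B = 0.34 × 0.00471321 = 0.00160249
  P(Z=C)·L_C = 0.30 × 0.00449697 = 0.00134909
Sum: 0.000996613 + 0.00160249 + 0.00134909 = 0.0039482
P(Component C | x₁, x₂) = 0.00134909 / 0.0039482 ≈ 0.342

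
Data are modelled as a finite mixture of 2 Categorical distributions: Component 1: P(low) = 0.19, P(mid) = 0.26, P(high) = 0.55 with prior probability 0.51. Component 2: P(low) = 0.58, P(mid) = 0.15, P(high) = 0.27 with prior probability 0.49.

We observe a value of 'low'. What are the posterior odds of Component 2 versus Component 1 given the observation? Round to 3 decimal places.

Posterior odds = (w_i f_i(x)) / (w_j f_j(x)); the normalising sum cancels.
Component likelihoods at x = 'low':
  L_1 = P(low | comp) = 0.19
  L_2 = P(low | comp) = 0.58
0.2842 / 0.0969 ≈ 2.933

2.933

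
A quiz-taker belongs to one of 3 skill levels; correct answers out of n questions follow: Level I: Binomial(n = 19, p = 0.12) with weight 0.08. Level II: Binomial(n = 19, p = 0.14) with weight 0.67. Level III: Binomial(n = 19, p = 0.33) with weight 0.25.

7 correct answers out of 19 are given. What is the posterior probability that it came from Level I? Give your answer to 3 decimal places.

0.006

Apply Bayes' rule: the posterior for each component is proportional to its prior times its likelihood at x.
Component likelihoods at x = 7 correct answers out of 19:
  f_I = 0.00389393
  f_II = 0.0086937
  f_III = 0.17572
Unnormalised posteriors:
  P(Z=I)·f_I = 0.08 × 0.00389393 = 0.000311514
  P(Z=II)·f_II = 0.67 × 0.0086937 = 0.00582478
  P(Z=III)·f_III = 0.25 × 0.17572 = 0.0439301
Evidence: 0.000311514 + 0.00582478 + 0.0439301 = 0.0500664
Responsibility of Level I: 0.000311514 / 0.0500664 ≈ 0.006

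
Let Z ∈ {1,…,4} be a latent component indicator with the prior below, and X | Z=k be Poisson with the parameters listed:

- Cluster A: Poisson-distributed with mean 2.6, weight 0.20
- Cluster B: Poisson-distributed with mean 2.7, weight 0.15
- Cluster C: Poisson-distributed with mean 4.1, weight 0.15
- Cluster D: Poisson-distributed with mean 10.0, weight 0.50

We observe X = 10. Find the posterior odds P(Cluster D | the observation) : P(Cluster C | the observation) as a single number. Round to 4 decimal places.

68.0304

Only the two components matter; the odds are (P(Z=i) f_i(x)) / (P(Z=j) f_j(x)).
Component likelihoods at x = 10:
  f_A = 0.000288938
  f_B = 0.000381311
  f_C = 0.00613011
  f_D = 0.12511
Posterior odds = (P(Z=D)·f_D) / (P(Z=C)·f_C) = (0.50·0.12511) / (0.15·0.00613011) = 0.062555 / 0.000919516 ≈ 68.0304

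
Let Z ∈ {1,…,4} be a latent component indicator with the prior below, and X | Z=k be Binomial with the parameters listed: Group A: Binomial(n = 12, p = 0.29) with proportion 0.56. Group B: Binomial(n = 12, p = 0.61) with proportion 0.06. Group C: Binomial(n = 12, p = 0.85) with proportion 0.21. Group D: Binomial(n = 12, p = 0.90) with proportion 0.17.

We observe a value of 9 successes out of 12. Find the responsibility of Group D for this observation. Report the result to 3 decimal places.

0.240

Apply Bayes' rule: the posterior for each component is proportional to its prior times its likelihood at x.
Evaluate each component's likelihood at the observed value:
  p_A = 0.0011423
  p_B = 0.152611
  p_C = 0.171976
  p_D = 0.0852325
Weight by the priors:
  P(Z=A)·p_A = 0.56 × 0.0011423 = 0.000639687
  P(Z=B)·p_B = 0.06 × 0.152611 = 0.00915664
  P(Z=C)·p_C = 0.21 × 0.171976 = 0.0361149
  P(Z=D)·p_D = 0.17 × 0.0852325 = 0.0144895
Sum: 0.000639687 + 0.00915664 + 0.0361149 + 0.0144895 = 0.0604007
So the posterior for Group D is 0.0144895 / 0.0604007 ≈ 0.240.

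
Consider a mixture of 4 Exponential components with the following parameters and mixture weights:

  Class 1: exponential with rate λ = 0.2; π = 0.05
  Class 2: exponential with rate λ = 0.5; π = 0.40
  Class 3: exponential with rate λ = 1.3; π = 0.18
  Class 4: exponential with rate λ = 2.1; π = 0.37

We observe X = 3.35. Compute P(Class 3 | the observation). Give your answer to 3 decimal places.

0.065

Posterior ∝ prior × likelihood, so P(k | x) ∝ w_k f_k(x); normalise over all components.
Component likelihoods at x = 3.35:
  L_1 = 0.102342
  L_2 = 0.0936541
  L_3 = 0.0166952
  L_4 = 0.00184909
Weight by the priors:
  w_1·L_1 = 0.05 × 0.102342 = 0.00511709
  w_2·L_2 = 0.40 × 0.0936541 = 0.0374616
  w_3·L_3 = 0.18 × 0.0166952 = 0.00300513
  w_4·L_4 = 0.37 × 0.00184909 = 0.000684163
Denominator: 0.00511709 + 0.0374616 + 0.00300513 + 0.000684163 = 0.046268
P(Class 3 | data) = 0.00300513 / 0.046268 ≈ 0.065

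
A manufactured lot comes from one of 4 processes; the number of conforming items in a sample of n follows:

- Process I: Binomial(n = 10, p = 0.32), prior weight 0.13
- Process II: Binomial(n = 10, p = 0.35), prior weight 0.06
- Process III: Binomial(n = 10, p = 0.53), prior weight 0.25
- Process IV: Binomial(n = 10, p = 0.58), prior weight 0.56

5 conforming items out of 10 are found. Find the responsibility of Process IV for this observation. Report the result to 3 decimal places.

By Bayes' theorem, P(k | x) = π_k f_k(x) / Σ_j π_j f_j(x).
Component likelihoods at x = 5 conforming items out of 10:
  L_I = 0.122941
  L_II = 0.15357
  L_III = 0.241696
  L_IV = 0.216166
Prior × likelihood for each component:
  π_I·L_I = 0.13 × 0.122941 = 0.0159823
  π_II·L_II = 0.06 × 0.15357 = 0.00921422
  π_III·L_III = 0.25 × 0.241696 = 0.060424
  π_IV·L_IV = 0.56 × 0.216166 = 0.121053
Denominator: 0.0159823 + 0.00921422 + 0.060424 + 0.121053 = 0.206673
Responsibility of Process IV: 0.121053 / 0.206673 ≈ 0.586

0.586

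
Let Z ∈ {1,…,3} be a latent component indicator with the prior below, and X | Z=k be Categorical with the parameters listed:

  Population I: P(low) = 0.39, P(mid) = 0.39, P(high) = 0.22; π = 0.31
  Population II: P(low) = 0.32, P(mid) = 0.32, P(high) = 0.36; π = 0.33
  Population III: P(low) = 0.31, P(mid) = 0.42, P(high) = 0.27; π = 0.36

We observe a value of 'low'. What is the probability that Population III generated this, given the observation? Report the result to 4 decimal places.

The responsibility of component k is w_k f_k(x) divided by Σ_j w_j f_j(x).
Evaluate each component's likelihood at the observed value:
  p_I = 0.39
  p_II = 0.32
  p_III = 0.31
Unnormalised posteriors:
  w_I·p_I = 0.31 × 0.39 = 0.1209
  w_II·p_II = 0.33 × 0.32 = 0.1056
  w_III·p_III = 0.36 × 0.31 = 0.1116
Normaliser: 0.1209 + 0.1056 + 0.1116 = 0.3381
P(Population III | the observation) ≈ 0.3301

0.3301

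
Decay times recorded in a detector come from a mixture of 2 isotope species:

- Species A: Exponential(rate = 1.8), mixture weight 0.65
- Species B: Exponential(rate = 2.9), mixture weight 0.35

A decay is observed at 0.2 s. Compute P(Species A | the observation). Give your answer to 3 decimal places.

By Bayes' theorem, P(k | x) = w_k f_k(x) / Σ_j w_j f_j(x).
Component likelihoods at x = 0.2 s:
  f_A = 1.8·e^(−1.8·0.2) = 1.8·e^(−0.3600) = 1.25582
  f_B = 2.9·e^(−2.9·0.2) = 2.9·e^(−0.5800) = 1.62371
Weight by the priors:
  w_A·f_A = 0.65 × 1.25582 = 0.816281
  w_B·f_B = 0.35 × 1.62371 = 0.568297
Marginal: 0.816281 + 0.568297 = 1.38458
So the posterior for Species A is 0.816281 / 1.38458 ≈ 0.590.

0.590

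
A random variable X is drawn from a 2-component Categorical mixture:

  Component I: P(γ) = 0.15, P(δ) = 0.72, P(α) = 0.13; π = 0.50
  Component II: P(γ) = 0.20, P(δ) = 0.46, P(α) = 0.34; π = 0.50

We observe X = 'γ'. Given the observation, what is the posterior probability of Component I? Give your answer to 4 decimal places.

The responsibility of component k is w_k f_k(x) divided by Σ_j w_j f_j(x).
Evaluate each component's likelihood at the observed value:
  p_I = P(γ | comp) = 0.15
  p_II = P(γ | comp) = 0.20
Prior × likelihood for each component:
  w_I·p_I = 0.50 × 0.15 = 0.075
  w_II·p_II = 0.50 × 0.2 = 0.1
Marginal: 0.075 + 0.1 = 0.175
Responsibility of Component I: 0.075 / 0.175 ≈ 0.4286

0.4286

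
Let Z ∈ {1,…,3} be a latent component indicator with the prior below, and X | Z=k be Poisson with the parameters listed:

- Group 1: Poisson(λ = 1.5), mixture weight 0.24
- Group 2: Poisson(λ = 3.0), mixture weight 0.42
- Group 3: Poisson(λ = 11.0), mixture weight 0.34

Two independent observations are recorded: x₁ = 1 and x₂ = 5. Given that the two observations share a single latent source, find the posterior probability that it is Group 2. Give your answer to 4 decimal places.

0.8478

The responsibility of component k is π_k f_k(x) divided by Σ_j π_j f_j(x).
Since both observations come from the same component, the likelihood for component k is f_k(x₁)·f_k(x₂).
  L_1 = [e^(−1.5)·1.5^1/1! = 0.334695] × [0.01412] = 0.00472588
  L_2 = [e^(−3.0)·3.0^1/1! = 0.149361] × [0.100819] = 0.0150584
  L_3 = [e^(−11.0)·11.0^1/1! = 0.000183719] × [0.0224152] = 4.11809e-06
Prior × likelihood for each component:
  π_1·L_1 = 0.24 × 0.00472588 = 0.00113421
  π_2·L_2 = 0.42 × 0.0150584 = 0.00632454
  π_3·L_3 = 0.34 × 4.11809e-06 = 1.40015e-06
Evidence: 0.00113421 + 0.00632454 + 1.40015e-06 = 0.00746015
P(Group 2 | x₁,x₂) = 0.00632454 / 0.00746015 ≈ 0.8478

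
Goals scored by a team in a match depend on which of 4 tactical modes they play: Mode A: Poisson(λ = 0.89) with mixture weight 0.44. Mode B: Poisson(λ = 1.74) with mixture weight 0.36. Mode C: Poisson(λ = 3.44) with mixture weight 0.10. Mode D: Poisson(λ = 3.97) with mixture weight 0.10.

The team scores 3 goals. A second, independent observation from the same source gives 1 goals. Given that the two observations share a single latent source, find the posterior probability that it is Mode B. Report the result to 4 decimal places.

0.5929

P(component k | x) = π_k·f_k(x) / marginal(x), where marginal(x) = Σ_j π_j·f_j(x).
Since both observations come from the same component, the likelihood for component k is f_k(x₁)·f_k(x₂).
  p_A = [e^(−0.89)·0.89^3/3! = 0.0482499] × [0.365484] = 0.0176346
  p_B = [e^(−1.74)·1.74^3/3! = 0.154108] × [0.305405] = 0.0470653
  p_C = [e^(−3.44)·3.44^3/3! = 0.217546] × [0.110303] = 0.0239959
  p_D = [e^(−3.97)·3.97^3/3! = 0.196821] × [0.0749275] = 0.0147473
Prior × likelihood for each component:
  π_A·p_A = 0.44 × 0.0176346 = 0.00775921
  π_B·p_B = 0.36 × 0.0470653 = 0.0169435
  π_C·p_C = 0.10 × 0.0239959 = 0.00239959
  π_D·p_D = 0.10 × 0.0147473 = 0.00147473
Normaliser: 0.00775921 + 0.0169435 + 0.00239959 + 0.00147473 = 0.028577
P(Mode B | x₁, x₂) ≈ 0.5929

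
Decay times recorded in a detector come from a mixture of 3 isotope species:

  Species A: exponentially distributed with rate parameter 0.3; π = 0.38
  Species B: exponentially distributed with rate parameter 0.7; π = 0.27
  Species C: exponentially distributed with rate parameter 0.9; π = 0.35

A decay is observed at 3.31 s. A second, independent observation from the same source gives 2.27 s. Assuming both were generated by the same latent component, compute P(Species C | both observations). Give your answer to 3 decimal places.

0.171

Posterior ∝ prior × likelihood, so P(k | x) ∝ π_k f_k(x); normalise over all components.
Since both observations come from the same component, the likelihood for component k is f_k(x₁)·f_k(x₂).
  f_A = [0.111139] × [0.151833] = 0.0168746
  f_B = [0.0689982] × [0.142891] = 0.0098592
  f_C = [0.0457593] × [0.116675] = 0.00533898
Multiply by the mixture weights:
  π_A·f_A = 0.38 × 0.0168746 = 0.00641235
  π_B·f_B = 0.27 × 0.0098592 = 0.00266198
  π_C·f_C = 0.35 × 0.00533898 = 0.00186864
Denominator: 0.00641235 + 0.00266198 + 0.00186864 = 0.010943
So the posterior for Species C is 0.00186864 / 0.010943 ≈ 0.171.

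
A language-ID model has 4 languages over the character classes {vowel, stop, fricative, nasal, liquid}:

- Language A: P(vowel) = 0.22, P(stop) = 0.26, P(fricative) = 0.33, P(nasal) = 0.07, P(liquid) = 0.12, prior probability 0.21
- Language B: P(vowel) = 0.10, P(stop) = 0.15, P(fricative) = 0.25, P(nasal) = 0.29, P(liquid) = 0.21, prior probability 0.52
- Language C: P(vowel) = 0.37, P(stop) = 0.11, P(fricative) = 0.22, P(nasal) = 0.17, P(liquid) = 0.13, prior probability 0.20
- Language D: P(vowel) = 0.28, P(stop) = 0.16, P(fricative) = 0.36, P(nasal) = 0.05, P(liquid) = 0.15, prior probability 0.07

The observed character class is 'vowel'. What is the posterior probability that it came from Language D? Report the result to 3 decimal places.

The responsibility of component k is P(Z=k) f_k(x) divided by Σ_j P(Z=j) f_j(x).
Component likelihoods at x = 'vowel':
  p_A = P(vowel | comp) = 0.22
  p_B = P(vowel | comp) = 0.10
  p_C = P(vowel | comp) = 0.37
  p_D = P(vowel | comp) = 0.28
Prior × likelihood for each component:
  P(Z=A)·p_A = 0.21 × 0.22 = 0.0462
  P(Z=B)·p_B = 0.52 × 0.1 = 0.052
  P(Z=C)·p_C = 0.20 × 0.37 = 0.074
  P(Z=D)·p_D = 0.07 × 0.28 = 0.0196
Sum: 0.0462 + 0.052 + 0.074 + 0.0196 = 0.1918
Responsibility of Language D: 0.0196 / 0.1918 ≈ 0.102

0.102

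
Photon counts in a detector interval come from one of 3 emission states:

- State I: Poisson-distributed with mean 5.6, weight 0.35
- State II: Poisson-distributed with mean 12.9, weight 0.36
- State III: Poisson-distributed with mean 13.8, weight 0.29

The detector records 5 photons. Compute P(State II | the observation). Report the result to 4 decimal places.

The responsibility of component k is P(Z=k) f_k(x) divided by Σ_j P(Z=j) f_j(x).
Evaluate each component's likelihood at the observed value:
  L_I = 0.169711
  L_II = 0.0074365
  L_III = 0.00423595
Unnormalised posteriors:
  P(Z=I)·L_I = 0.35 × 0.169711 = 0.0593988
  P(Z=II)·L_II = 0.36 × 0.0074365 = 0.00267714
  P(Z=III)·L_III = 0.29 × 0.00423595 = 0.00122842
Sum: 0.0593988 + 0.00267714 + 0.00122842 = 0.0633044
P(State II | 5 photons) ≈ 0.0423

0.0423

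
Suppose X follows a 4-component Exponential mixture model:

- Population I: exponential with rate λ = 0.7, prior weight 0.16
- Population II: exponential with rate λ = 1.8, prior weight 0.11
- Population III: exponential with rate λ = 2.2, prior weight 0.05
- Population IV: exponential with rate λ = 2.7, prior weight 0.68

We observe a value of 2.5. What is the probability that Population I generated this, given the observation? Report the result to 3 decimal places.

0.802

Apply Bayes' rule: the posterior for each component is proportional to its prior times its likelihood at x.
Evaluate each component's likelihood at the observed value:
  L_I = 0.7·e^(−0.7·2.5) = 0.7·e^(−1.7500) = 0.121642
  L_II = 1.8·e^(−1.8·2.5) = 1.8·e^(−4.5000) = 0.0199962
  L_III = 2.2·e^(−2.2·2.5) = 2.2·e^(−5.5000) = 0.0089909
  L_IV = 2.7·e^(−2.7·2.5) = 2.7·e^(−6.7500) = 0.00316137
Multiply by the mixture weights:
  π_I·L_I = 0.16 × 0.121642 = 0.0194627
  π_II·L_II = 0.11 × 0.0199962 = 0.00219958
  π_III·L_III = 0.05 × 0.0089909 = 0.000449545
  π_IV·L_IV = 0.68 × 0.00316137 = 0.00214973
Sum: 0.0194627 + 0.00219958 + 0.000449545 + 0.00214973 = 0.0242615
P(Population I | data) ≈ 0.802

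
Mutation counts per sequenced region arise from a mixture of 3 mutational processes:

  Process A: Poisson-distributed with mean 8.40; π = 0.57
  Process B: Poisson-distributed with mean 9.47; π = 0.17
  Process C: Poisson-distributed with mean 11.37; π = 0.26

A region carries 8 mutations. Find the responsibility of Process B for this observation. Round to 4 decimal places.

0.1744

The responsibility of component k is π_k f_k(x) divided by Σ_j π_j f_j(x).
Evaluate each component's likelihood at the observed value:
  p_A = 0.138242
  p_B = 0.12374
  p_C = 0.0799162
Weight by the priors:
  π_A·p_A = 0.57 × 0.138242 = 0.078798
  π_B·p_B = 0.17 × 0.12374 = 0.0210358
  π_C·p_C = 0.26 × 0.0799162 = 0.0207782
Denominator: 0.078798 + 0.0210358 + 0.0207782 = 0.120612
P(Process B | 8 mutations) ≈ 0.1744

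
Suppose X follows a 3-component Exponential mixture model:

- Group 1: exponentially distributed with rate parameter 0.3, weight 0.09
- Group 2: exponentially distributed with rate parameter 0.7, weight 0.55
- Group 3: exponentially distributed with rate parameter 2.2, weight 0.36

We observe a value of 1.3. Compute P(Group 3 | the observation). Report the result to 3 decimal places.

0.207

By Bayes' theorem, P(k | x) = π_k f_k(x) / Σ_j π_j f_j(x).
Exponential densities:
  L_1 = 0.3·e^(−0.3·1.3) = 0.3·e^(−0.3900) = 0.203117
  L_2 = 0.7·e^(−0.7·1.3) = 0.7·e^(−0.9100) = 0.281767
  L_3 = 2.2·e^(−2.2·1.3) = 2.2·e^(−2.8600) = 0.125991
Multiply by the mixture weights:
  π_1·L_1 = 0.09 × 0.203117 = 0.0182805
  π_2·L_2 = 0.55 × 0.281767 = 0.154972
  π_3·L_3 = 0.36 × 0.125991 = 0.0453569
Marginal: 0.0182805 + 0.154972 + 0.0453569 = 0.218609
P(Group 3 | the observation) = 0.0453569 / 0.218609 ≈ 0.207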